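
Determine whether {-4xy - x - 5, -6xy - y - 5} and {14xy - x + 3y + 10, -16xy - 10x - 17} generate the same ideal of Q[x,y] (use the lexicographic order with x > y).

Since reduced Gröbner bases are canonical representatives of ideals under a given ordering, it suffices to compute and compare them.
Buchberger on the first generating set:
f_1 = -4xy - x - 5, LT = xy.
f_2 = -6xy - y - 5, LT = xy.

S(f_1,f_2): lcm = xy. S = \tfrac{1}{4}x - \tfrac{1}{6}y + \tfrac{5}{12}.
  reduce S modulo (f_1, f_2):
  remainder \tfrac{1}{4}x - \tfrac{1}{6}y + \tfrac{5}{12} ≠ 0; add g_3 = \tfrac{1}{4}x - \tfrac{1}{6}y + \tfrac{5}{12} to the basis.

S(f_1,g_3): lcm = xy. S = \tfrac{1}{4}x + \tfrac{2}{3}y^{2} - \tfrac{5}{3}y + \tfrac{5}{4}.
  reduce S modulo (f_1, f_2, g_3):
  remainder \tfrac{2}{3}y^{2} - \tfrac{3}{2}y + \tfrac{5}{6} ≠ 0; add g_4 = \tfrac{2}{3}y^{2} - \tfrac{3}{2}y + \tfrac{5}{6} to the basis.

The other S-polynomials (S(f_2,g_3), S(f_1,g_4), S(f_2,g_4), S(g_3,g_4)) all reduce to 0 modulo the current basis, so we have a Gröbner basis.
Inter-reduce: drop elements whose leading term is divisible by another's, tail-reduce, and make monic.
Reduced Gröbner basis: {x - \tfrac{2}{3}y + \tfrac{5}{3}, y^{2} - \tfrac{9}{4}y + \tfrac{5}{4}}.

Buchberger on the second generating set:
h_1 = 14xy - x + 3y + 10, LT = xy.
h_2 = -16xy - 10x - 17, LT = xy.

S(h_1,h_2): lcm = xy. S = -\tfrac{39}{56}x + \tfrac{3}{14}y - \tfrac{39}{112}.
  reduce S modulo (h_1, h_2):
  remainder -\tfrac{39}{56}x + \tfrac{3}{14}y - \tfrac{39}{112} ≠ 0; add k_3 = -\tfrac{39}{56}x + \tfrac{3}{14}y - \tfrac{39}{112} to the basis.

S(h_1,k_3): lcm = xy. S = -\tfrac{1}{14}x + \tfrac{4}{13}y^{2} - \tfrac{2}{7}y + \tfrac{5}{7}.
  reduce S modulo (h_1, h_2, k_3):
  remainder \tfrac{4}{13}y^{2} - \tfrac{4}{13}y + \tfrac{3}{4} ≠ 0; add k_4 = \tfrac{4}{13}y^{2} - \tfrac{4}{13}y + \tfrac{3}{4} to the basis.

The other S-polynomials (S(h_2,k_3), S(h_1,k_4), S(h_2,k_4), S(k_3,k_4)) all reduce to 0 modulo the current basis, so we have a Gröbner basis.
Inter-reduce: drop elements whose leading term is divisible by another's, tail-reduce, and make monic.
Reduced Gröbner basis: {x - \tfrac{4}{13}y + \tfrac{1}{2}, y^{2} - y + \tfrac{39}{16}}.

The bases are distinct; the ideals are different.

No, the ideals differ.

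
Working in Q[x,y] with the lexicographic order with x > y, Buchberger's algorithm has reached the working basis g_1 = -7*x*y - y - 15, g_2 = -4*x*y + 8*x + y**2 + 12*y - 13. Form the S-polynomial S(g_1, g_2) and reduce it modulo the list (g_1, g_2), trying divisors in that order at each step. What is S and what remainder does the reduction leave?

lcm(LM(g_1), LM(g_2)) = x*y.
S = (lcm/LT(g_1))·g_1 − (lcm/LT(g_2))·g_2 = 2*x + 1/4*y**2 + 22/7*y - 31/28.
Reduce S modulo (g_1, g_2) in that order:
  leading term x: no divisor's leading term divides it; move 2*x to the remainder.
  leading term y**2: no divisor's leading term divides it; move 1/4*y**2 to the remainder.
  leading term y: no divisor's leading term divides it; move 22/7*y to the remainder.
  leading term 1: no divisor's leading term divides it; move -31/28 to the remainder.
The remainder 2*x + 1/4*y**2 + 22/7*y - 31/28 is nonzero, so it would be added as the next basis element.
This is the inner loop of Buchberger's algorithm — each nonzero remainder becomes a new basis element.

S(g_1, g_2) = 2*x + 1/4*y**2 + 22/7*y - 31/28; remainder on division = 2*x + 1/4*y**2 + 22/7*y - 31/28.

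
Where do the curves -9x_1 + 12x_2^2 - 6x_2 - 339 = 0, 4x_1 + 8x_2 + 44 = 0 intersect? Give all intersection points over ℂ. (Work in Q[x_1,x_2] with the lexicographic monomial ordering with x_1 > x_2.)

{(-1, -5), (-19, 4)}

Compute a lex Gröbner basis by Buchberger's algorithm.
f_1 = -9x_1 + 12x_2^2 - 6x_2 - 339, LT = x_1.
f_2 = 4x_1 + 8x_2 + 44, LT = x_1.

S(f_1,f_2): lcm = x_1. S = -4/3x_2^2 - 4/3x_2 + 80/3.
  leading term x_2^2: no divisor's leading term divides it; move -4/3x_2^2 to the remainder.
  leading term x_2: no divisor's leading term divides it; move -4/3x_2 to the remainder.
  leading term 1: no divisor's leading term divides it; move 80/3 to the remainder.
  remainder -4/3x_2^2 - 4/3x_2 + 80/3 ≠ 0; add h_3 = -4/3x_2^2 - 4/3x_2 + 80/3 to the basis.

S(f_1,h_3): leading monomials are coprime, so the S-polynomial reduces to 0 (Buchberger's first criterion).
S(f_2,h_3): leading monomials are coprime, so the S-polynomial reduces to 0 (Buchberger's first criterion).
Every S-polynomial of the final basis reduces to 0, so we have a Gröbner basis.
Inter-reduce: drop elements whose leading term is divisible by another's, tail-reduce, and make monic.
Reduced Gröbner basis: {x_1 + 2x_2 + 11, x_2^2 + x_2 - 20}.

From the last basis element, x_2^2 + x_2 - 20 = 0, so x_2 takes values in {-5, 4}. Each choice, substituted upward through the basis, yields the corresponding point(s) of the solution set.
  x_2 = -5: the earlier basis element becomes x_1 + 1 = 0, giving x_1 = -1 — point (-1, -5).
  x_2 = 4: the earlier basis element becomes x_1 + 19 = 0, giving x_1 = -19 — point (-19, 4).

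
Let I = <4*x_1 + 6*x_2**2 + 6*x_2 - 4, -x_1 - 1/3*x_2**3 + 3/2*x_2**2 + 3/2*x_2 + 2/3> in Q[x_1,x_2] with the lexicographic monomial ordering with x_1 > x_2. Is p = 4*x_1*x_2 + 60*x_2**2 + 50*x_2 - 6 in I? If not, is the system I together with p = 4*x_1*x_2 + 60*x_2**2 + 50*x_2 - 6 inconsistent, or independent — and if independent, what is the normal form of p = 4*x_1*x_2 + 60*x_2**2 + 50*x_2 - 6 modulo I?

First compute the reduced Gröbner basis of I by Buchberger's algorithm.
f_1 = 4*x_1 + 6*x_2**2 + 6*x_2 - 4, LT = x_1.
f_2 = -x_1 - 1/3*x_2**3 + 3/2*x_2**2 + 3/2*x_2 + 2/3, LT = x_1.

S(f_1,f_2): lcm = x_1. S = -1/3*x_2**3 + 3*x_2**2 + 3*x_2 - 1/3.
  leading term x_2**3: no divisor's leading term divides it; move -1/3*x_2**3 to the remainder.
  leading term x_2**2: no divisor's leading term divides it; move 3*x_2**2 to the remainder.
  leading term x_2: no divisor's leading term divides it; move 3*x_2 to the remainder.
  leading term 1: no divisor's leading term divides it; move -1/3 to the remainder.
  remainder -1/3*x_2**3 + 3*x_2**2 + 3*x_2 - 1/3 ≠ 0; add h_3 = -1/3*x_2**3 + 3*x_2**2 + 3*x_2 - 1/3 to the basis.

The other S-polynomials (S(f_1,h_3), S(f_2,h_3)) all reduce to 0 modulo the current basis, so we have a Gröbner basis.
Inter-reduce: drop elements whose leading term is divisible by another's, tail-reduce, and make monic.
Reduced Gröbner basis: {x_1 + 3/2*x_2**2 + 3/2*x_2 - 1, x_2**3 - 9*x_2**2 - 9*x_2 + 1}.
Label its elements g_1 = x_1 + 3/2*x_2**2 + 3/2*x_2 - 1, g_2 = x_2**3 - 9*x_2**2 - 9*x_2 + 1.

Reduce p = 4*x_1*x_2 + 60*x_2**2 + 50*x_2 - 6 modulo G:
  leading term x_1*x_2: subtract (4*x_2)·g_1 from 4*x_1*x_2 + 60*x_2**2 + 50*x_2 - 6 → -6*x_2**3 + 54*x_2**2 + 54*x_2 - 6
  leading term x_2**3: subtract (-6)·g_2 from -6*x_2**3 + 54*x_2**2 + 54*x_2 - 6 → 0
  normal form = 0.
Since the normal form is 0, p ∈ I.

4*x_1*x_2 + 60*x_2**2 + 50*x_2 - 6 lies in I (it reduces to 0).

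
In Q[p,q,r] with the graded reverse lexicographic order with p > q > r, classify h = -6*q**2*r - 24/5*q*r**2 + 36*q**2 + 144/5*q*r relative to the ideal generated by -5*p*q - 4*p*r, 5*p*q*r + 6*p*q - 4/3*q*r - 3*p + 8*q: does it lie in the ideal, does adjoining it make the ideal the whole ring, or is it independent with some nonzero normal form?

-6*q**2*r - 24/5*q*r**2 + 36*q**2 + 144/5*q*r lies in I (it reduces to 0).

First compute the reduced Gröbner basis of I by Buchberger's algorithm.
f_1 = -5*p*q - 4*p*r, LT = p*q.
f_2 = 5*p*q*r + 6*p*q - 4/3*q*r - 3*p + 8*q, LT = p*q*r.

S(f_1,f_2): lcm = p*q*r. S = 4/5*p*r**2 - 6/5*p*q + 4/15*q*r + 3/5*p - 8/5*q.
  reduce S modulo (f_1, f_2):
  remainder 4/5*p*r**2 + 24/25*p*r + 4/15*q*r + 3/5*p - 8/5*q ≠ 0; add k_3 = 4/5*p*r**2 + 24/25*p*r + 4/15*q*r + 3/5*p - 8/5*q to the basis.

S(f_1,k_3): lcm = p*q*r**2. S = 4/5*p*r**3 - 6/5*p*q*r - 1/3*q**2*r - 3/4*p*q + 2*q**2.
  reduce S modulo (f_1, f_2, k_3):
  remainder -1/3*q**2*r - 4/15*q*r**2 + 2*q**2 + 8/5*q*r ≠ 0; add k_4 = -1/3*q**2*r - 4/15*q*r**2 + 2*q**2 + 8/5*q*r to the basis.

The other S-polynomials (S(f_2,k_3), S(f_1,k_4), S(f_2,k_4), S(k_3,k_4)) all reduce to 0 modulo the current basis, so we have a Gröbner basis.
Inter-reduce: drop elements whose leading term is divisible by another's, tail-reduce, and make monic.
Reduced Gröbner basis: {q**2*r + 4/5*q*r**2 - 6*q**2 - 24/5*q*r, p*r**2 + 6/5*p*r + 1/3*q*r + 3/4*p - 2*q, p*q + 4/5*p*r}.
Label its elements g_1 = q**2*r + 4/5*q*r**2 - 6*q**2 - 24/5*q*r, g_2 = p*r**2 + 6/5*p*r + 1/3*q*r + 3/4*p - 2*q, g_3 = p*q + 4/5*p*r.

Reduce h = -6*q**2*r - 24/5*q*r**2 + 36*q**2 + 144/5*q*r modulo G:
  leading term q**2*r: subtract (-6)·g_1 from -6*q**2*r - 24/5*q*r**2 + 36*q**2 + 144/5*q*r → 0
  normal form = 0.
Since the normal form is 0, h ∈ I.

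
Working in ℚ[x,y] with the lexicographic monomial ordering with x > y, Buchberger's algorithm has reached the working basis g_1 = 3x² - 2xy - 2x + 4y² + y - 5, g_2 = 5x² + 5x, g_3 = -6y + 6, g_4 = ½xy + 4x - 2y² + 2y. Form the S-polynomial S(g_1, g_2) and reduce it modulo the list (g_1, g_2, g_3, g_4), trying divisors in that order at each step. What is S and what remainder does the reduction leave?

lcm(LM(g_1), LM(g_2)) = x².
S = (lcm/LT(g_1))·g_1 − (lcm/LT(g_2))·g_2 = -⅔xy - 5/3x + 4/3y² + ⅓y - 5/3.
Reduce S modulo (g_1, g_2, g_3, g_4) in that order:
  leading term xy: subtract (1/9x)·g_3 from -⅔xy - 5/3x + 4/3y² + ⅓y - 5/3 → -7/3x + 4/3y² + ⅓y - 5/3
  leading term x: no divisor's leading term divides it; move -7/3x to the remainder.
  leading term y²: subtract (-2/9y)·g_3 from 4/3y² + ⅓y - 5/3 → 5/3y - 5/3
  leading term y: subtract (-5/18)·g_3 from 5/3y - 5/3 → 0
The remainder -7/3x is nonzero, so it would be added as the next basis element.

S(g_1, g_2) = -⅔xy - 5/3x + 4/3y² + ⅓y - 5/3; remainder on division = -7/3x.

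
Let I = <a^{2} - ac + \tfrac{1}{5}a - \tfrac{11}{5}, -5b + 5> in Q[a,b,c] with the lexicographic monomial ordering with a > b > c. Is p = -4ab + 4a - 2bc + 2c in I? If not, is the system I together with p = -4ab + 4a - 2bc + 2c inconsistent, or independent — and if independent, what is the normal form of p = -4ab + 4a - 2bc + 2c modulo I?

First compute the reduced Gröbner basis of I by Buchberger's algorithm.
f_1 = a^{2} - ac + \tfrac{1}{5}a - \tfrac{11}{5}, LT = a^{2}.
f_2 = -5b + 5, LT = b.

S(f_1,f_2): leading monomials are coprime, so the S-polynomial reduces to 0 (Buchberger's first criterion).
Every S-polynomial of the final basis reduces to 0, so we have a Gröbner basis.
Inter-reduce: drop elements whose leading term is divisible by another's, tail-reduce, and make monic.
Reduced Gröbner basis: {a^{2} - ac + \tfrac{1}{5}a - \tfrac{11}{5}, b - 1}.
Label its elements g_1 = a^{2} - ac + \tfrac{1}{5}a - \tfrac{11}{5}, g_2 = b - 1.

Reduce p = -4ab + 4a - 2bc + 2c modulo G:
  leading term ab: subtract (-4a)·g_2 from -4ab + 4a - 2bc + 2c → -2bc + 2c
  leading term bc: subtract (-2c)·g_2 from -2bc + 2c → 0
  normal form = 0.
Since the normal form is 0, p ∈ I.

-4ab + 4a - 2bc + 2c lies in I (it reduces to 0).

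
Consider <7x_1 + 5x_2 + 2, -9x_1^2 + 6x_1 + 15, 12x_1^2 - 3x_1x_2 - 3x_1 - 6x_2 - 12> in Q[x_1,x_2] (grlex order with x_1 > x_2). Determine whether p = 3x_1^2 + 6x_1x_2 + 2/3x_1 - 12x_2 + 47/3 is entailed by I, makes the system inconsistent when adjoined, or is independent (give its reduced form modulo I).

3x_1^2 + 6x_1x_2 + 2/3x_1 - 12x_2 + 47/3 lies in I (it reduces to 0).

First compute the reduced Gröbner basis of I by Buchberger's algorithm.
f_1 = 7x_1 + 5x_2 + 2, LT = x_1.
f_2 = -9x_1^2 + 6x_1 + 15, LT = x_1^2.
f_3 = 12x_1^2 - 3x_1x_2 - 3x_1 - 6x_2 - 12, LT = x_1^2.

S(f_1,f_2): lcm = x_1^2. S = 5/7x_1x_2 + 20/21x_1 + 5/3.
  reduce S modulo (f_1, f_2, f_3):
  remainder -25/49x_2^2 - 130/147x_2 + 205/147 ≠ 0; add h_4 = -25/49x_2^2 - 130/147x_2 + 205/147 to the basis.

S(f_1,f_3): lcm = x_1^2. S = 27/28x_1x_2 + 15/28x_1 + 1/2x_2 + 1.
  reduce S modulo (f_1, f_2, f_3, h_4):
  remainder 29/28x_2 - 29/28 ≠ 0; add h_5 = 29/28x_2 - 29/28 to the basis.

The other S-polynomials (S(f_2,f_3), S(f_1,h_4), S(f_2,h_4), S(f_3,h_4), S(f_1,h_5), S(f_2,h_5), S(f_3,h_5), S(h_4,h_5)) all reduce to 0 modulo the current basis, so we have a Gröbner basis.
Inter-reduce: drop elements whose leading term is divisible by another's, tail-reduce, and make monic.
Reduced Gröbner basis: {x_1 + 1, x_2 - 1}.
Label its elements g_1 = x_1 + 1, g_2 = x_2 - 1.

Reduce p = 3x_1^2 + 6x_1x_2 + 2/3x_1 - 12x_2 + 47/3 modulo G:
  leading term x_1^2: subtract (3x_1)·g_1 from 3x_1^2 + 6x_1x_2 + 2/3x_1 - 12x_2 + 47/3 → 6x_1x_2 - 7/3x_1 - 12x_2 + 47/3
  leading term x_1x_2: subtract (6x_2)·g_1 from 6x_1x_2 - 7/3x_1 - 12x_2 + 47/3 → -7/3x_1 - 18x_2 + 47/3
  leading term x_1: subtract (-7/3)·g_1 from -7/3x_1 - 18x_2 + 47/3 → -18x_2 + 18
  leading term x_2: subtract (-18)·g_2 from -18x_2 + 18 → 0
  normal form = 0.
Since the normal form is 0, p ∈ I.

The remainder on division by a Gröbner basis is unique — it is the normal form.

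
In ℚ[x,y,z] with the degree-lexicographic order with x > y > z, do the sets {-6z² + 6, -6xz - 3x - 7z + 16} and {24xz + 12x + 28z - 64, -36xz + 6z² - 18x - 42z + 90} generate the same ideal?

Yes, the ideals are equal.

Two ideals are equal iff their reduced Gröbner bases coincide (the reduced basis is unique for a fixed ordering).
Buchberger on the first generating set:
f_1 = -6z² + 6, LT = z².
f_2 = -6xz - 3x - 7z + 16, LT = xz.

S(f_1,f_2): lcm = xz². S = -½xz - 7/6z² - x + 8/3z.
  reduce S modulo (f_1, f_2):
  remainder -¾x + 13/4z - 5/2 ≠ 0; add g_3 = -¾x + 13/4z - 5/2 to the basis.

The other S-polynomials (S(f_1,g_3), S(f_2,g_3)) all reduce to 0 modulo the current basis, so we have a Gröbner basis.
Inter-reduce: drop elements whose leading term is divisible by another's, tail-reduce, and make monic.
Reduced Gröbner basis: {z² - 1, x - 13/3z + 10/3}.

Buchberger on the second generating set:
h_1 = 24xz + 12x + 28z - 64, LT = xz.
h_2 = -36xz + 6z² - 18x - 42z + 90, LT = xz.

S(h_1,h_2): lcm = xz. S = ⅙z² - ⅙.
  reduce S modulo (h_1, h_2):
  remainder ⅙z² - ⅙ ≠ 0; add k_3 = ⅙z² - ⅙ to the basis.

S(h_1,k_3): lcm = xz². S = ½xz + 7/6z² + x - 8/3z.
  reduce S modulo (h_1, h_2, k_3):
  remainder ¾x - 13/4z + 5/2 ≠ 0; add k_4 = ¾x - 13/4z + 5/2 to the basis.

The other S-polynomials (S(h_2,k_3), S(h_1,k_4), S(h_2,k_4), S(k_3,k_4)) all reduce to 0 modulo the current basis, so we have a Gröbner basis.
Inter-reduce: drop elements whose leading term is divisible by another's, tail-reduce, and make monic.
Reduced Gröbner basis: {z² - 1, x - 13/3z + 10/3}.

The two bases agree; hence the ideals are identical.
The choice of monomial ordering does not affect the verdict — as long as both bases are computed under the same ordering, their equality decides ideal equality.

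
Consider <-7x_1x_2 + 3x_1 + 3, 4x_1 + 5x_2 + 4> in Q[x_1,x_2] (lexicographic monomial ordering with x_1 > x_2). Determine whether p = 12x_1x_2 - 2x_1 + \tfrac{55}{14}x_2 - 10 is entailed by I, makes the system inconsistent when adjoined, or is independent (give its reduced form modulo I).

First compute the reduced Gröbner basis of I by Buchberger's algorithm.
f_1 = -7x_1x_2 + 3x_1 + 3, LT = x_1x_2.
f_2 = 4x_1 + 5x_2 + 4, LT = x_1.

S(f_1,f_2): lcm = x_1x_2. S = -\tfrac{3}{7}x_1 - \tfrac{5}{4}x_2^{2} - x_2 - \tfrac{3}{7}.
  reduce S modulo (f_1, f_2):
  remainder -\tfrac{5}{4}x_2^{2} - \tfrac{13}{28}x_2 ≠ 0; add h_3 = -\tfrac{5}{4}x_2^{2} - \tfrac{13}{28}x_2 to the basis.

The other S-polynomials (S(f_1,h_3), S(f_2,h_3)) all reduce to 0 modulo the current basis, so we have a Gröbner basis.
Inter-reduce: drop elements whose leading term is divisible by another's, tail-reduce, and make monic.
Reduced Gröbner basis: {x_1 + \tfrac{5}{4}x_2 + 1, x_2^{2} + \tfrac{13}{35}x_2}.
Label its elements g_1 = x_1 + \tfrac{5}{4}x_2 + 1, g_2 = x_2^{2} + \tfrac{13}{35}x_2.

Reduce p = 12x_1x_2 - 2x_1 + \tfrac{55}{14}x_2 - 10 modulo G:
  leading term x_1x_2: subtract (12x_2)·g_1 from 12x_1x_2 - 2x_1 + \tfrac{55}{14}x_2 - 10 → -2x_1 - 15x_2^{2} - \tfrac{113}{14}x_2 - 10
  leading term x_1: subtract (-2)·g_1 from -2x_1 - 15x_2^{2} - \tfrac{113}{14}x_2 - 10 → -15x_2^{2} - \tfrac{39}{7}x_2 - 8
  leading term x_2^{2}: subtract (-15)·g_2 from -15x_2^{2} - \tfrac{39}{7}x_2 - 8 → -8
  leading term 1: no divisor's leading term divides it; move -8 to the remainder.
  normal form = -8.
The normal form is nonzero, so p ∉ I. Since p minus its normal form lies in I, I + (p) = I + (r) where r = -8; decide whether this ideal is the whole ring.
Here r = -8 is a nonzero constant, hence a unit: 1 ∈ I + (p), the Gröbner basis of I + (p) is {1}, and the enlarged system has no common solution — adjoining p is inconsistent.

Ideal membership is decidable via reduction modulo a Gröbner basis.

Adjoining 12x_1x_2 - 2x_1 + \tfrac{55}{14}x_2 - 10 makes the ideal the whole ring: the system is inconsistent.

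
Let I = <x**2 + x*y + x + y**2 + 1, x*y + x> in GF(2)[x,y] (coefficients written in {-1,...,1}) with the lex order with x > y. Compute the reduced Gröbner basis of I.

G = {x**2 + y**2 + 1, x*y + x, y**3 + y**2 + y + 1}

The reduced Gröbner basis is the canonical form of the ideal for this ordering.

f_1 = x**2 + x*y + x + y**2 + 1, LT = x**2.
f_2 = x*y + x, LT = x*y.

S(f_1,f_2): lcm = x**2*y. S = x**2 + x*y**2 + x*y + y**3 + y.
  leading term x**2: subtract (1)·f_1 from x**2 + x*y**2 + x*y + y**3 + y → x*y**2 + x + y**3 + y**2 + y + 1
  leading term x*y**2: subtract (y)·f_2 from x*y**2 + x + y**3 + y**2 + y + 1 → x*y + x + y**3 + y**2 + y + 1
  leading term x*y: subtract (1)·f_2 from x*y + x + y**3 + y**2 + y + 1 → y**3 + y**2 + y + 1
  leading term y**3: no divisor's leading term divides it; move y**3 to the remainder.
  leading term y**2: no divisor's leading term divides it; move y**2 to the remainder.
  leading term y: no divisor's leading term divides it; move y to the remainder.
  leading term 1: no divisor's leading term divides it; move 1 to the remainder.
  remainder y**3 + y**2 + y + 1 ≠ 0; add g_3 = y**3 + y**2 + y + 1 to the basis.

The other S-polynomials (S(f_1,g_3), S(f_2,g_3)) all reduce to 0 modulo the current basis, so we have a Gröbner basis.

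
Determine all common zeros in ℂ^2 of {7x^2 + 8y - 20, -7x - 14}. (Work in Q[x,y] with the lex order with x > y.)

Compute a lex Gröbner basis by Buchberger's algorithm.
f_1 = 7x^2 + 8y - 20, LT = x^2.
f_2 = -7x - 14, LT = x.

S(f_1,f_2): lcm = x^2. S = -2x + 8/7y - 20/7.
  reduce S modulo (f_1, f_2):
  remainder 8/7y + 8/7 ≠ 0; add h_3 = 8/7y + 8/7 to the basis.

The other S-polynomials (S(f_1,h_3), S(f_2,h_3)) all reduce to 0 modulo the current basis, so we have a Gröbner basis.
Inter-reduce: drop elements whose leading term is divisible by another's, tail-reduce, and make monic.
Reduced Gröbner basis: {x + 2, y + 1}.

Elimination: the polynomial y + 1 lies in the elimination ideal for y, so y ∈ {-1}. For each such y, the remaining basis elements (now univariate) give the rest of the solution.
  y = -1: the earlier basis element becomes x + 2 = 0, giving x = -2 — point (-2, -1).
This is the nonlinear analogue of row-reducing a linear system.

{(-2, -1)}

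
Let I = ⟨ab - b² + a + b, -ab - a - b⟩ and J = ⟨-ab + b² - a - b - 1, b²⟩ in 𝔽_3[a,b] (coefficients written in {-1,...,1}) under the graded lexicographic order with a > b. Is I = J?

No, the ideals differ.

Two ideals are equal iff their reduced Gröbner bases coincide (the reduced basis is unique for a fixed ordering).
Buchberger on the first generating set:
f_1 = ab - b² + a + b, LT = ab.
f_2 = -ab - a - b, LT = ab.

S(f_1,f_2): lcm = ab. S = -b².
  reduce S modulo (f_1, f_2):
  remainder -b² ≠ 0; add g_3 = -b² to the basis.

S(f_1,g_3): lcm = ab². S = -b³ + ab + b².
  reduce S modulo (f_1, f_2, g_3):
  remainder -a - b ≠ 0; add g_4 = -a - b to the basis.

The other S-polynomials (S(f_2,g_3), S(f_1,g_4), S(f_2,g_4), S(g_3,g_4)) all reduce to 0 modulo the current basis, so we have a Gröbner basis.
Inter-reduce: drop elements whose leading term is divisible by another's, tail-reduce, and make monic.
Reduced Gröbner basis: {b², a + b}.

Buchberger on the second generating set:
h_1 = -ab + b² - a - b - 1, LT = ab.
h_2 = b², LT = b².

S(h_1,h_2): lcm = ab². S = -b³ + ab + b² + b.
  reduce S modulo (h_1, h_2):
  remainder -a - 1 ≠ 0; add k_3 = -a - 1 to the basis.

The other S-polynomials (S(h_1,k_3), S(h_2,k_3)) all reduce to 0 modulo the current basis, so we have a Gröbner basis.
Inter-reduce: drop elements whose leading term is divisible by another's, tail-reduce, and make monic.
Reduced Gröbner basis: {b², a + 1}.

Since the reduced bases disagree, the two ideals are not the same.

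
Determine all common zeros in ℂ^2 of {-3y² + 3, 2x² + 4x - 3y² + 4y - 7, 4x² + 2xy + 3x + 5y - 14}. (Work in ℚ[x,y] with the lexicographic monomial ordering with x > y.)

Compute a lex Gröbner basis by Buchberger's algorithm.
f_1 = -3y² + 3, LT = y².
f_2 = 2x² + 4x - 3y² + 4y - 7, LT = x².
f_3 = 4x² + 2xy + 3x + 5y - 14, LT = x².

S(f_2,f_3): lcm = x². S = -½xy + 5/4x - 3/2y² + ¾y.
  leading term xy: no divisor's leading term divides it; move -½xy to the remainder.
  leading term x: no divisor's leading term divides it; move 5/4x to the remainder.
  leading term y²: subtract (½)·f_1 from -3/2y² + ¾y → ¾y - 3/2
  leading term y: no divisor's leading term divides it; move ¾y to the remainder.
  leading term 1: no divisor's leading term divides it; move -3/2 to the remainder.
  remainder -½xy + 5/4x + ¾y - 3/2 ≠ 0; add h_4 = -½xy + 5/4x + ¾y - 3/2 to the basis.

S(f_1,h_4): lcm = xy². S = 5/2xy - x + 3/2y² - 3y.
  leading term xy: subtract (-5)·h_4 from 5/2xy - x + 3/2y² - 3y → 21/4x + 3/2y² + ¾y - 15/2
  leading term x: no divisor's leading term divides it; move 21/4x to the remainder.
  leading term y²: subtract (-½)·f_1 from 3/2y² + ¾y - 15/2 → ¾y - 6
  leading term y: no divisor's leading term divides it; move ¾y to the remainder.
  leading term 1: no divisor's leading term divides it; move -6 to the remainder.
  remainder 21/4x + ¾y - 6 ≠ 0; add h_5 = 21/4x + ¾y - 6 to the basis.

S(f_2,h_4): lcm = x²y. S = 5/2x² + 7/2xy - 3x - 3/2y³ + 2y² - 7/2y.
  leading term x²: subtract (5/4)·f_2 from 5/2x² + 7/2xy - 3x - 3/2y³ + 2y² - 7/2y → 7/2xy - 8x - 3/2y³ + 23/4y² - 17/2y + 35/4
  leading term xy: subtract (-7)·h_4 from 7/2xy - 8x - 3/2y³ + 23/4y² - 17/2y + 35/4 → ¾x - 3/2y³ + 23/4y² - 13/4y - 7/4
  leading term x: subtract (1/7)·h_5 from ¾x - 3/2y³ + 23/4y² - 13/4y - 7/4 → -3/2y³ + 23/4y² - 47/14y - 25/28
  leading term y³: subtract (½y)·f_1 from -3/2y³ + 23/4y² - 47/14y - 25/28 → 23/4y² - 34/7y - 25/28
  leading term y²: subtract (-23/12)·f_1 from 23/4y² - 34/7y - 25/28 → -34/7y + 34/7
  leading term y: no divisor's leading term divides it; move -34/7y to the remainder.
  leading term 1: no divisor's leading term divides it; move 34/7 to the remainder.
  remainder -34/7y + 34/7 ≠ 0; add h_6 = -34/7y + 34/7 to the basis.

The other S-polynomials (S(f_1,f_2), S(f_1,f_3), S(f_3,h_4), S(f_1,h_5), S(f_2,h_5), S(f_3,h_5), S(h_4,h_5), S(f_1,h_6), S(f_2,h_6), S(f_3,h_6), S(h_4,h_6), S(h_5,h_6)) all reduce to 0 modulo the current basis, so we have a Gröbner basis.
Inter-reduce: drop elements whose leading term is divisible by another's, tail-reduce, and make monic.
Reduced Gröbner basis: {x - 1, y - 1}.

Elimination: the polynomial y - 1 lies in the elimination ideal for y, so y ∈ {1}. For each such y, the remaining basis elements (now univariate) give the rest of the solution.
  y = 1: the earlier basis element becomes x - 1 = 0, giving x = 1 — point (1, 1).
Each listed point satisfies every original equation (direct substitution).
A lex Gröbner basis triangularizes the system, enabling back-substitution.

{(1, 1)}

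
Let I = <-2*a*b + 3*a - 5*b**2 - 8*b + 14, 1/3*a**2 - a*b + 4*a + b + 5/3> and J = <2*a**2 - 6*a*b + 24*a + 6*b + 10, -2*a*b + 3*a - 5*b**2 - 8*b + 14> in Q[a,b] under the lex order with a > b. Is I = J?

Yes, the ideals are equal.

Since reduced Gröbner bases are canonical representatives of ideals under a given ordering, it suffices to compute and compare them.
Buchberger on the first generating set:
f_1 = -2*a*b + 3*a - 5*b**2 - 8*b + 14, LT = a*b.
f_2 = 1/3*a**2 - a*b + 4*a + b + 5/3, LT = a**2.

S(f_1,f_2): lcm = a**2*b. S = -3/2*a**2 + 11/2*a*b**2 - 8*a*b - 7*a - 3*b**2 - 5*b.
  reduce S modulo (f_1, f_2):
  remainder 37/8*a - 55/4*b**3 - 115/8*b**2 + 55*b - 89/4 ≠ 0; add g_3 = 37/8*a - 55/4*b**3 - 115/8*b**2 + 55*b - 89/4 to the basis.

S(f_1,g_3): lcm = a*b. S = -3/2*a + 110/37*b**4 + 115/37*b**3 - 695/74*b**2 + 326/37*b - 7.
  reduce S modulo (f_1, f_2, g_3):
  remainder 110/37*b**4 - 50/37*b**3 - 520/37*b**2 + 986/37*b - 526/37 ≠ 0; add g_4 = 110/37*b**4 - 50/37*b**3 - 520/37*b**2 + 986/37*b - 526/37 to the basis.

The other S-polynomials (S(f_2,g_3), S(f_1,g_4), S(f_2,g_4), S(g_3,g_4)) all reduce to 0 modulo the current basis, so we have a Gröbner basis.
Inter-reduce: drop elements whose leading term is divisible by another's, tail-reduce, and make monic.
Reduced Gröbner basis: {a - 110/37*b**3 - 115/37*b**2 + 440/37*b - 178/37, b**4 - 5/11*b**3 - 52/11*b**2 + 493/55*b - 263/55}.

Buchberger on the second generating set:
h_1 = 2*a**2 - 6*a*b + 24*a + 6*b + 10, LT = a**2.
h_2 = -2*a*b + 3*a - 5*b**2 - 8*b + 14, LT = a*b.

S(h_1,h_2): lcm = a**2*b. S = 3/2*a**2 - 11/2*a*b**2 + 8*a*b + 7*a + 3*b**2 + 5*b.
  reduce S modulo (h_1, h_2):
  remainder -37/8*a + 55/4*b**3 + 115/8*b**2 - 55*b + 89/4 ≠ 0; add k_3 = -37/8*a + 55/4*b**3 + 115/8*b**2 - 55*b + 89/4 to the basis.

S(h_1,k_3): lcm = a**2. S = 110/37*a*b**3 + 115/37*a*b**2 - 551/37*a*b + 622/37*a + 3*b + 5.
  reduce S modulo (h_1, h_2, k_3):
  remainder -275/37*b**4 + 125/37*b**3 + 1300/37*b**2 - 2465/37*b + 1315/37 ≠ 0; add k_4 = -275/37*b**4 + 125/37*b**3 + 1300/37*b**2 - 2465/37*b + 1315/37 to the basis.

The other S-polynomials (S(h_2,k_3), S(h_1,k_4), S(h_2,k_4), S(k_3,k_4)) all reduce to 0 modulo the current basis, so we have a Gröbner basis.
Inter-reduce: drop elements whose leading term is divisible by another's, tail-reduce, and make monic.
Reduced Gröbner basis: {a - 110/37*b**3 - 115/37*b**2 + 440/37*b - 178/37, b**4 - 5/11*b**3 - 52/11*b**2 + 493/55*b - 263/55}.

These coincide, so the ideals are equal.
The same test decides containment: I ⊆ J iff every generator of I reduces to 0 modulo a Gröbner basis of J.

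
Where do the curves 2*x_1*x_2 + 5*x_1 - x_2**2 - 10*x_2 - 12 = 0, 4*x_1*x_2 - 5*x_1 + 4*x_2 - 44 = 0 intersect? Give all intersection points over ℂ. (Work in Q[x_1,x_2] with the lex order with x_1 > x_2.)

{(-4, -2), (23/16 + 13*sqrt(385)/80, -35/8 + 3*sqrt(385)/8), (23/16 - 13*sqrt(385)/80, -3*sqrt(385)/8 - 35/8)}

Compute a lex Gröbner basis by Buchberger's algorithm.
f_1 = 2*x_1*x_2 + 5*x_1 - x_2**2 - 10*x_2 - 12, LT = x_1*x_2.
f_2 = 4*x_1*x_2 - 5*x_1 + 4*x_2 - 44, LT = x_1*x_2.

S(f_1,f_2): lcm = x_1*x_2. S = 15/4*x_1 - 1/2*x_2**2 - 6*x_2 + 5.
  reduce S modulo (f_1, f_2):
  remainder 15/4*x_1 - 1/2*x_2**2 - 6*x_2 + 5 ≠ 0; add h_3 = 15/4*x_1 - 1/2*x_2**2 - 6*x_2 + 5 to the basis.

S(f_1,h_3): lcm = x_1*x_2. S = 5/2*x_1 + 2/15*x_2**3 + 11/10*x_2**2 - 19/3*x_2 - 6.
  reduce S modulo (f_1, f_2, h_3):
  remainder 2/15*x_2**3 + 43/30*x_2**2 - 7/3*x_2 - 28/3 ≠ 0; add h_4 = 2/15*x_2**3 + 43/30*x_2**2 - 7/3*x_2 - 28/3 to the basis.

The other S-polynomials (S(f_2,h_3), S(f_1,h_4), S(f_2,h_4), S(h_3,h_4)) all reduce to 0 modulo the current basis, so we have a Gröbner basis.
Inter-reduce: drop elements whose leading term is divisible by another's, tail-reduce, and make monic.
Reduced Gröbner basis: {x_1 - 2/15*x_2**2 - 8/5*x_2 + 4/3, x_2**3 + 43/4*x_2**2 - 35/2*x_2 - 70}.

From the last basis element, x_2**3 + 43/4*x_2**2 - 35/2*x_2 - 70 = 0, so x_2 takes values in {-2, -35/8 + 3*sqrt(385)/8, -3*sqrt(385)/8 - 35/8}. Each choice, substituted upward through the basis, yields the corresponding point(s) of the solution set.
  x_2 = -2: the earlier basis element becomes x_1 + 4 = 0, giving x_1 = -4 — point (-4, -2).
  x_2 = -35/8 + 3*sqrt(385)/8: the earlier basis element becomes x_1 - 13*sqrt(385)/80 - 23/16 = 0, giving x_1 = 23/16 + 13*sqrt(385)/80 — point (23/16 + 13*sqrt(385)/80, -35/8 + 3*sqrt(385)/8).
  x_2 = -3*sqrt(385)/8 - 35/8: the earlier basis element becomes x_1 - 23/16 + 13*sqrt(385)/80 = 0, giving x_1 = 23/16 - 13*sqrt(385)/80 — point (23/16 - 13*sqrt(385)/80, -3*sqrt(385)/8 - 35/8).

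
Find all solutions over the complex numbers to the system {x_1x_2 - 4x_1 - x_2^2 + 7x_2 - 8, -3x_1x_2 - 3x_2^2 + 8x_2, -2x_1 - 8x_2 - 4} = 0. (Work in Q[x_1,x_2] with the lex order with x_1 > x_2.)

{(-2, 0)}

Compute a lex Gröbner basis by Buchberger's algorithm.
f_1 = x_1x_2 - 4x_1 - x_2^2 + 7x_2 - 8, LT = x_1x_2.
f_2 = -3x_1x_2 - 3x_2^2 + 8x_2, LT = x_1x_2.
f_3 = -2x_1 - 8x_2 - 4, LT = x_1.

S(f_1,f_2): lcm = x_1x_2. S = -4x_1 - 2x_2^2 + 29/3x_2 - 8.
  leading term x_1: subtract (2)·f_3 from -4x_1 - 2x_2^2 + 29/3x_2 - 8 → -2x_2^2 + 77/3x_2
  leading term x_2^2: no divisor's leading term divides it; move -2x_2^2 to the remainder.
  leading term x_2: no divisor's leading term divides it; move 77/3x_2 to the remainder.
  remainder -2x_2^2 + 77/3x_2 ≠ 0; add h_4 = -2x_2^2 + 77/3x_2 to the basis.

S(f_1,f_3): lcm = x_1x_2. S = -4x_1 - 5x_2^2 + 5x_2 - 8.
  leading term x_1: subtract (2)·f_3 from -4x_1 - 5x_2^2 + 5x_2 - 8 → -5x_2^2 + 21x_2
  leading term x_2^2: subtract (5/2)·h_4 from -5x_2^2 + 21x_2 → -259/6x_2
  leading term x_2: no divisor's leading term divides it; move -259/6x_2 to the remainder.
  remainder -259/6x_2 ≠ 0; add h_5 = -259/6x_2 to the basis.

S(f_2,f_3): lcm = x_1x_2. S = -3x_2^2 - 14/3x_2.
  leading term x_2^2: subtract (3/2)·h_4 from -3x_2^2 - 14/3x_2 → -259/6x_2
  leading term x_2: subtract (1)·h_5 from -259/6x_2 → 0
  remainder 0.

S(f_1,h_4): lcm = x_1x_2^2. S = 53/6x_1x_2 - x_2^3 + 7x_2^2 - 8x_2.
  leading term x_1x_2: subtract (53/6)·f_1 from 53/6x_1x_2 - x_2^3 + 7x_2^2 - 8x_2 → 106/3x_1 - x_2^3 + 95/6x_2^2 - 419/6x_2 + 212/3
  leading term x_1: subtract (-53/3)·f_3 from 106/3x_1 - x_2^3 + 95/6x_2^2 - 419/6x_2 + 212/3 → -x_2^3 + 95/6x_2^2 - 1267/6x_2
  leading term x_2^3: subtract (1/2x_2)·h_4 from -x_2^3 + 95/6x_2^2 - 1267/6x_2 → 3x_2^2 - 1267/6x_2
  leading term x_2^2: subtract (-3/2)·h_4 from 3x_2^2 - 1267/6x_2 → -518/3x_2
  leading term x_2: subtract (4)·h_5 from -518/3x_2 → 0
  remainder 0.

S(f_2,h_4): lcm = x_1x_2^2. S = 77/6x_1x_2 + x_2^3 - 8/3x_2^2.
  leading term x_1x_2: subtract (77/6)·f_1 from 77/6x_1x_2 + x_2^3 - 8/3x_2^2 → 154/3x_1 + x_2^3 + 61/6x_2^2 - 539/6x_2 + 308/3
  leading term x_1: subtract (-77/3)·f_3 from 154/3x_1 + x_2^3 + 61/6x_2^2 - 539/6x_2 + 308/3 → x_2^3 + 61/6x_2^2 - 1771/6x_2
  leading term x_2^3: subtract (-1/2x_2)·h_4 from x_2^3 + 61/6x_2^2 - 1771/6x_2 → 23x_2^2 - 1771/6x_2
  leading term x_2^2: subtract (-23/2)·h_4 from 23x_2^2 - 1771/6x_2 → 0
  remainder 0.

S(f_3,h_4): leading monomials are coprime, so the S-polynomial reduces to 0 (Buchberger's first criterion).
S(f_1,h_5): lcm = x_1x_2. S = -4x_1 - x_2^2 + 7x_2 - 8.
  leading term x_1: subtract (2)·f_3 from -4x_1 - x_2^2 + 7x_2 - 8 → -x_2^2 + 23x_2
  leading term x_2^2: subtract (1/2)·h_4 from -x_2^2 + 23x_2 → 61/6x_2
  leading term x_2: subtract (-61/259)·h_5 from 61/6x_2 → 0
  remainder 0.

S(f_2,h_5): lcm = x_1x_2. S = x_2^2 - 8/3x_2.
  leading term x_2^2: subtract (-1/2)·h_4 from x_2^2 - 8/3x_2 → 61/6x_2
  leading term x_2: subtract (-61/259)·h_5 from 61/6x_2 → 0
  remainder 0.

S(f_3,h_5): leading monomials are coprime, so the S-polynomial reduces to 0 (Buchberger's first criterion).
S(h_4,h_5): lcm = x_2^2. S = -77/6x_2.
  leading term x_2: subtract (11/37)·h_5 from -77/6x_2 → 0
  remainder 0.

Every S-polynomial of the final basis reduces to 0, so we have a Gröbner basis.
Inter-reduce: drop elements whose leading term is divisible by another's, tail-reduce, and make monic.
Reduced Gröbner basis: {x_1 + 2, x_2}.

Elimination: the polynomial x_2 lies in the elimination ideal for x_2, so x_2 ∈ {0}. For each such x_2, the remaining basis elements (now univariate) give the rest of the solution.
  x_2 = 0: the earlier basis element becomes x_1 + 2 = 0, giving x_1 = -2 — point (-2, 0).
A lex Gröbner basis triangularizes the system, enabling back-substitution.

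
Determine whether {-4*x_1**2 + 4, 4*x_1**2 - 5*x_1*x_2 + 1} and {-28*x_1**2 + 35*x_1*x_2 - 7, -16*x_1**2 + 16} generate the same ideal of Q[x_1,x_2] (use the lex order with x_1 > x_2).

Two ideals are equal iff their reduced Gröbner bases coincide (the reduced basis is unique for a fixed ordering).
Buchberger on the first generating set:
f_1 = -4*x_1**2 + 4, LT = x_1**2.
f_2 = 4*x_1**2 - 5*x_1*x_2 + 1, LT = x_1**2.

S(f_1,f_2): lcm = x_1**2. S = 5/4*x_1*x_2 - 5/4.
  reduce S modulo (f_1, f_2):
  remainder 5/4*x_1*x_2 - 5/4 ≠ 0; add g_3 = 5/4*x_1*x_2 - 5/4 to the basis.

S(f_1,g_3): lcm = x_1**2*x_2. S = x_1 - x_2.
  reduce S modulo (f_1, f_2, g_3):
  remainder x_1 - x_2 ≠ 0; add g_4 = x_1 - x_2 to the basis.

S(g_3,g_4): lcm = x_1*x_2. S = x_2**2 - 1.
  reduce S modulo (f_1, f_2, g_3, g_4):
  remainder x_2**2 - 1 ≠ 0; add g_5 = x_2**2 - 1 to the basis.

The other S-polynomials (S(f_2,g_3), S(f_1,g_4), S(f_2,g_4), S(f_1,g_5), S(f_2,g_5), S(g_3,g_5), S(g_4,g_5)) all reduce to 0 modulo the current basis, so we have a Gröbner basis.
Inter-reduce: drop elements whose leading term is divisible by another's, tail-reduce, and make monic.
Reduced Gröbner basis: {x_1 - x_2, x_2**2 - 1}.

Buchberger on the second generating set:
h_1 = -28*x_1**2 + 35*x_1*x_2 - 7, LT = x_1**2.
h_2 = -16*x_1**2 + 16, LT = x_1**2.

S(h_1,h_2): lcm = x_1**2. S = -5/4*x_1*x_2 + 5/4.
  reduce S modulo (h_1, h_2):
  remainder -5/4*x_1*x_2 + 5/4 ≠ 0; add k_3 = -5/4*x_1*x_2 + 5/4 to the basis.

S(h_1,k_3): lcm = x_1**2*x_2. S = -5/4*x_1*x_2**2 + x_1 + 1/4*x_2.
  reduce S modulo (h_1, h_2, k_3):
  remainder x_1 - x_2 ≠ 0; add k_4 = x_1 - x_2 to the basis.

S(k_3,k_4): lcm = x_1*x_2. S = x_2**2 - 1.
  reduce S modulo (h_1, h_2, k_3, k_4):
  remainder x_2**2 - 1 ≠ 0; add k_5 = x_2**2 - 1 to the basis.

The other S-polynomials (S(h_2,k_3), S(h_1,k_4), S(h_2,k_4), S(h_1,k_5), S(h_2,k_5), S(k_3,k_5), S(k_4,k_5)) all reduce to 0 modulo the current basis, so we have a Gröbner basis.
Inter-reduce: drop elements whose leading term is divisible by another's, tail-reduce, and make monic.
Reduced Gröbner basis: {x_1 - x_2, x_2**2 - 1}.

The two bases agree; hence the ideals are identical.

Yes, the ideals are equal.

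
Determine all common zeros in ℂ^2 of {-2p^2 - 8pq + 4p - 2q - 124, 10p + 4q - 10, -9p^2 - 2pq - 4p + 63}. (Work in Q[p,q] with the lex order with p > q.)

Compute a lex Gröbner basis by Buchberger's algorithm.
f_1 = -2p^2 - 8pq + 4p - 2q - 124, LT = p^2.
f_2 = 10p + 4q - 10, LT = p.
f_3 = -9p^2 - 2pq - 4p + 63, LT = p^2.

S(f_1,f_2): lcm = p^2. S = 18/5pq - p + q + 62.
  leading term pq: subtract (9/25q)·f_2 from 18/5pq - p + q + 62 → -p - 36/25q^2 + 23/5q + 62
  leading term p: subtract (-1/10)·f_2 from -p - 36/25q^2 + 23/5q + 62 → -36/25q^2 + 5q + 61
  leading term q^2: no divisor's leading term divides it; move -36/25q^2 to the remainder.
  leading term q: no divisor's leading term divides it; move 5q to the remainder.
  leading term 1: no divisor's leading term divides it; move 61 to the remainder.
  remainder -36/25q^2 + 5q + 61 ≠ 0; add h_4 = -36/25q^2 + 5q + 61 to the basis.

S(f_1,f_3): lcm = p^2. S = 34/9pq - 22/9p + q + 69.
  leading term pq: subtract (17/45q)·f_2 from 34/9pq - 22/9p + q + 69 → -22/9p - 68/45q^2 + 43/9q + 69
  leading term p: subtract (-11/45)·f_2 from -22/9p - 68/45q^2 + 43/9q + 69 → -68/45q^2 + 259/45q + 599/9
  leading term q^2: subtract (85/81)·h_4 from -68/45q^2 + 259/45q + 599/9 → 206/405q + 206/81
  leading term q: no divisor's leading term divides it; move 206/405q to the remainder.
  leading term 1: no divisor's leading term divides it; move 206/81 to the remainder.
  remainder 206/405q + 206/81 ≠ 0; add h_5 = 206/405q + 206/81 to the basis.

The other S-polynomials (S(f_2,f_3), S(f_1,h_4), S(f_2,h_4), S(f_3,h_4), S(f_1,h_5), S(f_2,h_5), S(f_3,h_5), S(h_4,h_5)) all reduce to 0 modulo the current basis, so we have a Gröbner basis.
Inter-reduce: drop elements whose leading term is divisible by another's, tail-reduce, and make monic.
Reduced Gröbner basis: {p - 3, q + 5}.

Since the basis is lex-ordered, q + 5 is univariate in q. Its roots are {-5}. Back-substituting each root into the other basis elements fixes the other coordinates.
  q = -5: the earlier basis element becomes p - 3 = 0, giving p = 3 — point (3, -5).
Each listed point satisfies every original equation (direct substitution).

{(3, -5)}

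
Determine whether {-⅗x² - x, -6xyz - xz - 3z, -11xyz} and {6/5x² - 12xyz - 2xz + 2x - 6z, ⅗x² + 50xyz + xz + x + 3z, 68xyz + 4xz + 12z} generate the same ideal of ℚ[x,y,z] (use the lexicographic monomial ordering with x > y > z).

Yes, the ideals are equal.

Since reduced Gröbner bases are canonical representatives of ideals under a given ordering, it suffices to compute and compare them.
Buchberger on the first generating set:
f_1 = -⅗x² - x, LT = x².
f_2 = -6xyz - xz - 3z, LT = xyz.
f_3 = -11xyz, LT = xyz.

S(f_1,f_2): lcm = x²yz. S = -⅙x²z + 5/3xyz - ½xz.
  leading term x²z: subtract (5/18z)·f_1 from -⅙x²z + 5/3xyz - ½xz → 5/3xyz - 2/9xz
  leading term xyz: subtract (-5/18)·f_2 from 5/3xyz - 2/9xz → -½xz - ⅚z
  leading term xz: no divisor's leading term divides it; move -½xz to the remainder.
  leading term z: no divisor's leading term divides it; move -⅚z to the remainder.
  remainder -½xz - ⅚z ≠ 0; add g_4 = -½xz - ⅚z to the basis.

S(f_1,f_3): lcm = x²yz. S = 5/3xyz.
  leading term xyz: subtract (-5/18)·f_2 from 5/3xyz → -5/18xz - ⅚z
  leading term xz: subtract (5/9)·g_4 from -5/18xz - ⅚z → -10/27z
  leading term z: no divisor's leading term divides it; move -10/27z to the remainder.
  remainder -10/27z ≠ 0; add g_5 = -10/27z to the basis.

The other S-polynomials (S(f_2,f_3), S(f_1,g_4), S(f_2,g_4), S(f_3,g_4), S(f_1,g_5), S(f_2,g_5), S(f_3,g_5), S(g_4,g_5)) all reduce to 0 modulo the current basis, so we have a Gröbner basis.
Inter-reduce: drop elements whose leading term is divisible by another's, tail-reduce, and make monic.
Reduced Gröbner basis: {x² + 5/3x, z}.

Buchberger on the second generating set:
h_1 = 6/5x² - 12xyz - 2xz + 2x - 6z, LT = x².
h_2 = ⅗x² + 50xyz + xz + x + 3z, LT = x².
h_3 = 68xyz + 4xz + 12z, LT = xyz.

S(h_1,h_2): lcm = x². S = -280/3xyz - 10/3xz - 10z.
  leading term xyz: subtract (-70/51)·h_3 from -280/3xyz - 10/3xz - 10z → 110/51xz + 110/17z
  leading term xz: no divisor's leading term divides it; move 110/51xz to the remainder.
  leading term z: no divisor's leading term divides it; move 110/17z to the remainder.
  remainder 110/51xz + 110/17z ≠ 0; add k_4 = 110/51xz + 110/17z to the basis.

S(h_1,h_3): lcm = x²yz. S = -1/17x²z - 10xy²z² - 5/3xyz² + 5/3xyz - 3/17xz - 5yz².
  leading term x²z: subtract (-5/102z)·h_1 from -1/17x²z - 10xy²z² - 5/3xyz² + 5/3xyz - 3/17xz - 5yz² → -10xy²z² - 115/51xyz² + 5/3xyz - 5/51xz² - 4/51xz - 5yz² - 5/17z²
  leading term xy²z²: subtract (-5/34yz)·h_3 from -10xy²z² - 115/51xyz² + 5/3xyz - 5/51xz² - 4/51xz - 5yz² - 5/17z² → -5/3xyz² + 5/3xyz - 5/51xz² - 4/51xz - 55/17yz² - 5/17z²
  leading term xyz²: subtract (-5/204z)·h_3 from -5/3xyz² + 5/3xyz - 5/51xz² - 4/51xz - 55/17yz² - 5/17z² → 5/3xyz - 4/51xz - 55/17yz²
  leading term xyz: subtract (5/204)·h_3 from 5/3xyz - 4/51xz - 55/17yz² → -3/17xz - 55/17yz² - 5/17z
  leading term xz: subtract (-9/110)·k_4 from -3/17xz - 55/17yz² - 5/17z → -55/17yz² + 4/17z
  leading term yz²: no divisor's leading term divides it; move -55/17yz² to the remainder.
  leading term z: no divisor's leading term divides it; move 4/17z to the remainder.
  remainder -55/17yz² + 4/17z ≠ 0; add k_5 = -55/17yz² + 4/17z to the basis.

S(h_2,h_3): lcm = x²yz. S = -1/17x²z + 250/3xy²z² + 5/3xyz² + 5/3xyz - 3/17xz + 5yz².
  leading term x²z: subtract (-5/102z)·h_1 from -1/17x²z + 250/3xy²z² + 5/3xyz² + 5/3xyz - 3/17xz + 5yz² → 250/3xy²z² + 55/51xyz² + 5/3xyz - 5/51xz² - 4/51xz + 5yz² - 5/17z²
  leading term xy²z²: subtract (125/102yz)·h_3 from 250/3xy²z² + 55/51xyz² + 5/3xyz - 5/51xz² - 4/51xz + 5yz² - 5/17z² → -65/17xyz² + 5/3xyz - 5/51xz² - 4/51xz - 165/17yz² - 5/17z²
  leading term xyz²: subtract (-65/1156z)·h_3 from -65/17xyz² + 5/3xyz - 5/51xz² - 4/51xz - 165/17yz² - 5/17z² → 5/3xyz + 110/867xz² - 4/51xz - 165/17yz² + 110/289z²
  leading term xyz: subtract (5/204)·h_3 from 5/3xyz + 110/867xz² - 4/51xz - 165/17yz² + 110/289z² → 110/867xz² - 3/17xz - 165/17yz² + 110/289z² - 5/17z
  leading term xz²: subtract (1/17z)·k_4 from 110/867xz² - 3/17xz - 165/17yz² + 110/289z² - 5/17z → -3/17xz - 165/17yz² - 5/17z
  leading term xz: subtract (-9/110)·k_4 from -3/17xz - 165/17yz² - 5/17z → -165/17yz² + 4/17z
  leading term yz²: subtract (3)·k_5 from -165/17yz² + 4/17z → -8/17z
  leading term z: no divisor's leading term divides it; move -8/17z to the remainder.
  remainder -8/17z ≠ 0; add k_6 = -8/17z to the basis.

The other S-polynomials (S(h_1,k_4), S(h_2,k_4), S(h_3,k_4), S(h_1,k_5), S(h_2,k_5), S(h_3,k_5), S(k_4,k_5), S(h_1,k_6), S(h_2,k_6), S(h_3,k_6), S(k_4,k_6), S(k_5,k_6)) all reduce to 0 modulo the current basis, so we have a Gröbner basis.
Inter-reduce: drop elements whose leading term is divisible by another's, tail-reduce, and make monic.
Reduced Gröbner basis: {x² + 5/3x, z}.

These coincide, so the ideals are equal.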